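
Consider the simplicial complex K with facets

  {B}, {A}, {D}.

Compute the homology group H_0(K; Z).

H_0 = Z^3.

Order the vertices as A < B < D. Listing each simplex with vertices in this order, K has dimension 0 with simplices:

  0-simplices (3): A, B, D

giving chain groups C_0 ≅ Z^3.

Now H_k = ker ∂_k / im ∂_{k+1}, so:

  H_0: rank C_0 − rank ∂_1 = 3 − 0 = 3, and there is no ∂_1, so H_0 = Z^3.

(K is a triangulation of a set of 3 points.)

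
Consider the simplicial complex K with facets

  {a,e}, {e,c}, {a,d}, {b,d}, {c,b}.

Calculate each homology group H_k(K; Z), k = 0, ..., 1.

We work with the vertex ordering a < b < c < d < e. The simplices of K, each written with vertices in increasing order, are:

  0-simplices (5): a, b, c, d, e
  1-simplices (5): ad, ae, bc, bd, ce

Hence C_0 ≅ Z^5, C_1 ≅ Z^5.

The boundary map ∂_1: C_1 → C_0 is given by ∂[p,q] = [q] − [p].
This gives a 5×5 integer matrix of rank 4; reducing to Smith normal form yields diagonal entries (1,1,1,1).

From H_k ≅ ker(∂_k) / im(∂_{k+1}) we obtain:

  H_0: rank C_0 − rank ∂_1 = 5 − 4 = 1, and the invariant factors of ∂_1 are all 1, so H_0 = Z.
  H_1: rank ker ∂_1 − rank ∂_2 = (5 − 4) − 0 = 1, and there is no ∂_2, so H_1 = Z.

As a check, the Euler characteristic is 5 − 5 = 0, which agrees with 1 − 1 = 0.

H_0 ≅ Z,  H_1 ≅ Z.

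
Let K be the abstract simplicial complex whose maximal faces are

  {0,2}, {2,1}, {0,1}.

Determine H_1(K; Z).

Take the total order 0 < 1 < 2 on the vertex set. Then K (dimension 1) consists of the simplices:

  0-simplices (3): [0], [1], [2]
  1-simplices (3): [0,1], [0,2], [1,2]

so the chain groups are C_0 ≅ Z^3, C_1 ≅ Z^3.

∂_1: C_1 → C_0 maps an edge to its endpoints' difference, ∂[p,q] = q − p. For instance
  ∂[0,2] = [2] − [0].
The 3×3 boundary matrix has rank 2 and Smith normal form diag(1,1).

Reading off H_k = ker ∂_k / im ∂_{k+1}:

  H_1: rank ker ∂_1 − rank ∂_2 = (3 − 2) − 0 = 1, and there is no ∂_2, so H_1 = Z.

H_1 = Z.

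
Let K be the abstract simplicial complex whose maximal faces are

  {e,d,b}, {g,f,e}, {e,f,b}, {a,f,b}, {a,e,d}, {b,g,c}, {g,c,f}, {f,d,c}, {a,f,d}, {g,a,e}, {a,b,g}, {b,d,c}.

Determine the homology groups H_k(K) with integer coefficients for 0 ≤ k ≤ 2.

Order the vertices as a < b < c < d < e < f < g. Listing each simplex with vertices in this order, K has dimension 2 with simplices:

  0-simplices (7): a, b, c, d, e, f, g
  1-simplices (18): ab, ad, ae, af, ag, bc, bd, be, bf, bg, cd, cf, cg, de, df, ef, eg, fg
  2-simplices (12): abf, abg, ade, adf, aeg, bcd, bcg, bde, bef, cdf, cfg, efg

so the chain groups are C_0 ≅ Z^7, C_1 ≅ Z^18, C_2 ≅ Z^12.

Boundary ∂_1: C_1 → C_0 is given by ∂[p,q] = [q] − [p]. For instance
  ∂ae = e − a.
This gives a 7×18 integer matrix of rank 6; reducing to Smith normal form yields diagonal entries (1,1,1,1,1,1).

Boundary ∂_2: C_2 → C_1 sends each 2-simplex [p,q,r] to [q,r] − [p,r] + [p,q]. For instance
  ∂ade = de − ae + ad,
  ∂efg = fg − eg + ef.
The 18×12 boundary matrix has rank 12 and Smith normal form diag(1,1,1,1,1,1,1,1,1,1,1,2).

Now H_k = ker ∂_k / im ∂_{k+1}, so:

  H_0: rank C_0 − rank ∂_1 = 7 − 6 = 1, and the invariant factors of ∂_1 are all 1, so H_0 = Z.
  H_1: rank ker ∂_1 − rank ∂_2 = (18 − 6) − 12 = 0, and ∂_2 has invariant factor 2 > 1, so H_1 = Z_2.
  H_2: rank ker ∂_2 − rank ∂_3 = (12 − 12) − 0 = 0, and there is no ∂_3, so H_2 = 0.

H_0 ≅ Z,  H_1 ≅ Z_2,  H_2 = 0.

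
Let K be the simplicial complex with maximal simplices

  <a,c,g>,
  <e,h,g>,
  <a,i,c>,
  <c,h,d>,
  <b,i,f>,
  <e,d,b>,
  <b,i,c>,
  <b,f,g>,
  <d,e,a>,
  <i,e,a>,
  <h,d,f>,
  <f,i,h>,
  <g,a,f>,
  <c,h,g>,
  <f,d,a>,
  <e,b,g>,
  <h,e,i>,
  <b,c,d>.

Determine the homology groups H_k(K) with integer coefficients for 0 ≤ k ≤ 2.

H_0 ≅ Z,  H_1 ≅ Z^2,  H_2 ≅ Z.

K has 9 vertices, 27 edges, 18 triangles.
rank ∂_0 = 0, rank ∂_1 = 8 ⇒ b_0 = 9 − 0 − 8 = 1; all invariant factors of ∂_1 are 1 so no torsion. So H_0 ≅ Z.
rank ∂_1 = 8, rank ∂_2 = 17 ⇒ b_1 = 27 − 8 − 17 = 2; all invariant factors of ∂_2 are 1 so no torsion. So H_1 ≅ Z^2.
rank ∂_2 = 17, rank ∂_3 = 0 ⇒ b_2 = 18 − 17 − 0 = 1. So H_2 ≅ Z.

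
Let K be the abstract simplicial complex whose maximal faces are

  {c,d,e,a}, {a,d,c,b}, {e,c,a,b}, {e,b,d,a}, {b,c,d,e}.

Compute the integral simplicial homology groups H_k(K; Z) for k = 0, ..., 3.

H_0 ≅ Z,  H_1 = 0,  H_2 = 0,  H_3 ≅ Z.

We work with the vertex ordering a < b < c < d < e. The simplices of K, each written with vertices in increasing order, are:

  0-simplices (5): a, b, c, d, e
  1-simplices (10): ab, ac, ad, ae, bc, bd, be, cd, ce, de
  2-simplices (10): abc, abd, abe, acd, ace, ade, bcd, bce, bde, cde
  3-simplices (5): abcd, abce, abde, acde, bcde

Hence C_0 ≅ Z^5, C_1 ≅ Z^10, C_2 ≅ Z^10, C_3 ≅ Z^5.

The boundary map ∂_1: C_1 → C_0 maps an edge to its endpoints' difference, ∂[p,q] = q − p. For instance
  ∂de = e − d.
The 5×10 boundary matrix has rank 4 and Smith normal form diag(1,1,1,1).

∂_2: C_2 → C_1 acts by ∂[p,q,r] = [q,r] − [p,r] + [p,q]. For instance
  ∂bde = de − be + bd,
  ∂cde = de − ce + cd.
This gives a 10×10 integer matrix of rank 6; reducing to Smith normal form yields diagonal entries (1,1,1,1,1,1).

∂_3: C_3 → C_2 sends each 3-simplex σ to the alternating sum Σ_i (−1)^i (σ with its i-th vertex removed). For instance
  ∂abce = bce − ace + abe − abc,
  ∂acde = cde − ade + ace − acd.
The 10×5 boundary matrix has rank 4 and Smith normal form diag(1,1,1,1).

From H_k ≅ ker(∂_k) / im(∂_{k+1}) we obtain:

  H_0: rank C_0 − rank ∂_1 = 5 − 4 = 1, and the invariant factors of ∂_1 are all 1, so H_0 = Z.
  H_1: rank ker ∂_1 − rank ∂_2 = (10 − 4) − 6 = 0, and the invariant factors of ∂_2 are all 1, so H_1 = 0.
  H_2: rank ker ∂_2 − rank ∂_3 = (10 − 6) − 4 = 0, and the invariant factors of ∂_3 are all 1, so H_2 = 0.
  H_3: rank ker ∂_3 − rank ∂_4 = (5 − 4) − 0 = 1, and there is no ∂_4, so H_3 = Z.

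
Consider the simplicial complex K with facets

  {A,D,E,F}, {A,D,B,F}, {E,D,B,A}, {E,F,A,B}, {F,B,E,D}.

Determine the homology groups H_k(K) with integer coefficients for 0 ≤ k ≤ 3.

We work with the vertex ordering A < B < D < E < F. The simplices of K, each written with vertices in increasing order, are:

  0-simplices (5): A, B, D, E, F
  1-simplices (10): AB, AD, AE, AF, BD, BE, BF, DE, DF, EF
  2-simplices (10): ABD, ABE, ABF, ADE, ADF, AEF, BDE, BDF, BEF, DEF
  3-simplices (5): ABDE, ABDF, ABEF, ADEF, BDEF

so the chain groups are C_0 ≅ Z^5, C_1 ≅ Z^10, C_2 ≅ Z^10, C_3 ≅ Z^5.

The boundary map ∂_1: C_1 → C_0 is given by ∂[p,q] = [q] − [p]. For instance
  ∂EF = F − E.
The resulting 5×10 matrix has rank 4, and its Smith normal form has invariant factors (1,1,1,1).

The boundary map ∂_2: C_2 → C_1 sends each 2-simplex [p,q,r] to [q,r] − [p,r] + [p,q]. For instance
  ∂ABD = BD − AD + AB,
  ∂ABF = BF − AF + AB.
The 10×10 boundary matrix has rank 6 and Smith normal form diag(1,1,1,1,1,1).

The boundary map ∂_3: C_3 → C_2 sends each 3-simplex σ to the alternating sum Σ_i (−1)^i (σ with its i-th vertex removed). For instance
  ∂ABEF = BEF − AEF + ABF − ABE,
  ∂ABDF = BDF − ADF + ABF − ABD.
This gives a 10×5 integer matrix of rank 4; reducing to Smith normal form yields diagonal entries (1,1,1,1).

Now H_k = ker ∂_k / im ∂_{k+1}, so:

  H_0: rank C_0 − rank ∂_1 = 5 − 4 = 1, and the invariant factors of ∂_1 are all 1, so H_0 ≅ Z.
  H_1: rank ker ∂_1 − rank ∂_2 = (10 − 4) − 6 = 0, and the invariant factors of ∂_2 are all 1, so H_1 ≅ 0.
  H_2: rank ker ∂_2 − rank ∂_3 = (10 − 6) − 4 = 0, and the invariant factors of ∂_3 are all 1, so H_2 ≅ 0.
  H_3: rank ker ∂_3 − rank ∂_4 = (5 − 4) − 0 = 1, and there is no ∂_4, so H_3 ≅ Z.

As a check, the Euler characteristic is 5 − 10 + 10 − 5 = 0, which agrees with 1 − 0 + 0 − 1 = 0.
(K is a triangulation of the 3-sphere S^3.)

H_0 ≅ Z,  H_1 = 0,  H_2 = 0,  H_3 ≅ Z.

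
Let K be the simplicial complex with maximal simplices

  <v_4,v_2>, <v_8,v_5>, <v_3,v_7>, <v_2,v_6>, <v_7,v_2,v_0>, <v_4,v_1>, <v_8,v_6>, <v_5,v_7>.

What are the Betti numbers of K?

b_0 = 1, b_1 = 1, b_2 = 0.

We work with the vertex ordering v_0 < v_1 < v_2 < v_3 < v_4 < v_5 < v_6 < v_7 < v_8. The simplices of K, each written with vertices in increasing order, are:

  0-simplices (9): [v_0], [v_1], [v_2], [v_3], [v_4], [v_5], [v_6], [v_7], [v_8]
  1-simplices (10): [v_0,v_2], [v_0,v_7], [v_1,v_4], [v_2,v_4], [v_2,v_6], [v_2,v_7], [v_3,v_7], [v_5,v_7], [v_5,v_8], [v_6,v_8]
  2-simplices (1): [v_0,v_2,v_7]

giving chain groups C_0 ≅ Z^9, C_1 ≅ Z^10, C_2 ≅ Z^1.

The boundary map ∂_1: C_1 → C_0 is given by ∂[p,q] = [q] − [p]. For instance
  ∂[v_1,v_4] = [v_4] − [v_1].
The resulting 9×10 matrix has rank 8, and its Smith normal form has invariant factors (1,1,1,1,1,1,1,1).

Boundary ∂_2: C_2 → C_1 sends each 2-simplex [p,q,r] to [q,r] − [p,r] + [p,q]. For instance
  ∂[v_0,v_2,v_7] = [v_2,v_7] − [v_0,v_7] + [v_0,v_2].
As a 10×1 matrix over Z this has rank 1, with invariant factors (1).

From H_k ≅ ker(∂_k) / im(∂_{k+1}) we obtain:

  H_0: rank C_0 − rank ∂_1 = 9 − 8 = 1, and the invariant factors of ∂_1 are all 1, so H_0 = Z.
  H_1: rank ker ∂_1 − rank ∂_2 = (10 − 8) − 1 = 1, and the invariant factors of ∂_2 are all 1, so H_1 = Z.
  H_2: rank ker ∂_2 − rank ∂_3 = (1 − 1) − 0 = 0, and there is no ∂_3, so H_2 = 0.

Hence the Betti numbers are b_0 = 1, b_1 = 1, b_2 = 0.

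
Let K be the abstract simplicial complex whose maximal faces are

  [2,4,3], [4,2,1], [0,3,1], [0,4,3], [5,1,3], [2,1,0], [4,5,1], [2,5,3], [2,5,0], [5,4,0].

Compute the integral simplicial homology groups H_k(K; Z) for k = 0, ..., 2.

H_0 ≅ Z,  H_1 ≅ Z/2,  H_2 = 0.

We work with the vertex ordering 0 < 1 < 2 < 3 < 4 < 5. The simplices of K, each written with vertices in increasing order, are:

  0-simplices (6): [0], [1], [2], [3], [4], [5]
  1-simplices (15): [0,1], [0,2], [0,3], [0,4], [0,5], [1,2], [1,3], [1,4], [1,5], [2,3], [2,4], [2,5], [3,4], [3,5], [4,5]
  2-simplices (10): [0,1,2], [0,1,3], [0,2,5], [0,3,4], [0,4,5], [1,2,4], [1,3,5], [1,4,5], [2,3,4], [2,3,5]

Hence C_0 ≅ Z^6, C_1 ≅ Z^15, C_2 ≅ Z^10.

∂_1: C_1 → C_0 maps an edge to its endpoints' difference, ∂[p,q] = q − p.
The resulting 6×15 matrix has rank 5, and its Smith normal form has invariant factors (1,1,1,1,1).

Boundary ∂_2: C_2 → C_1 maps a triangle to the signed sum of its edges. For instance
  ∂[1,4,5] = [4,5] − [1,5] + [1,4],
  ∂[0,1,3] = [1,3] − [0,3] + [0,1].
The 15×10 boundary matrix has rank 10 and Smith normal form diag(1,1,1,1,1,1,1,1,1,2).

Computing H_k = (kernel of ∂_k) / (image of ∂_{k+1}):

  H_0: rank C_0 − rank ∂_1 = 6 − 5 = 1, and the invariant factors of ∂_1 are all 1, so H_0 ≅ Z.
  H_1: rank ker ∂_1 − rank ∂_2 = (15 − 5) − 10 = 0, and ∂_2 has invariant factor 2 > 1, so H_1 ≅ Z/2.
  H_2: rank ker ∂_2 − rank ∂_3 = (10 − 10) − 0 = 0, and there is no ∂_3, so H_2 ≅ 0.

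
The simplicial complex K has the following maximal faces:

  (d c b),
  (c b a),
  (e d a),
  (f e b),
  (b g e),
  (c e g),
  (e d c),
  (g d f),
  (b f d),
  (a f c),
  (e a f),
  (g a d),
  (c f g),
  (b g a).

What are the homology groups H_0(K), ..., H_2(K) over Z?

H_0 = Z,  H_1 = Z^2,  H_2 = Z.

Order the vertices as a < b < c < d < e < f < g. Listing each simplex with vertices in this order, K has dimension 2 with simplices:

  0-simplices (7): a, b, c, d, e, f, g
  1-simplices (21): ab, ac, ad, ae, af, ag, bc, bd, be, bf, bg, cd, ce, cf, cg, de, df, dg, ef, eg, fg
  2-simplices (14): abc, abg, acf, ade, adg, aef, bcd, bdf, bef, beg, cde, ceg, cfg, dfg

Hence C_0 ≅ Z^7, C_1 ≅ Z^21, C_2 ≅ Z^14.

∂_1: C_1 → C_0 maps an edge to its endpoints' difference, ∂[p,q] = q − p. For instance
  ∂eg = g − e.
As a 7×21 matrix over Z this has rank 6, with invariant factors (1,1,1,1,1,1).

The boundary map ∂_2: C_2 → C_1 maps a triangle to the signed sum of its edges. For instance
  ∂cfg = fg − cg + cf,
  ∂beg = eg − bg + be.
The 21×14 boundary matrix has rank 13 and Smith normal form diag(1,1,1,1,1,1,1,1,1,1,1,1,1).

From H_k ≅ ker(∂_k) / im(∂_{k+1}) we obtain:

  H_0: rank C_0 − rank ∂_1 = 7 − 6 = 1, and the invariant factors of ∂_1 are all 1, so H_0 ≅ Z.
  H_1: rank ker ∂_1 − rank ∂_2 = (21 − 6) − 13 = 2, and the invariant factors of ∂_2 are all 1, so H_1 ≅ Z^2.
  H_2: rank ker ∂_2 − rank ∂_3 = (14 − 13) − 0 = 1, and there is no ∂_3, so H_2 ≅ Z.

As a check, the Euler characteristic is 7 − 21 + 14 = 0, which agrees with 1 − 2 + 1 = 0.
(K is a triangulation of the torus T^2.)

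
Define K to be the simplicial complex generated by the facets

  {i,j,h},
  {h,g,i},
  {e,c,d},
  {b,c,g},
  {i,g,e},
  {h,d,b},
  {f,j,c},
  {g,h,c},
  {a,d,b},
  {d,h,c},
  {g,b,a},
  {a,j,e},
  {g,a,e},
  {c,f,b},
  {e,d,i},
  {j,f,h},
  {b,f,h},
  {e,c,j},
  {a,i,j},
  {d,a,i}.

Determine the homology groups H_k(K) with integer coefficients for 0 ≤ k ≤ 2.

Fix the vertex order a < b < c < d < e < f < g < h < i < j and write every simplex with vertices in increasing order. Then dim K = 2 and the simplices of K are:

  0-simplices (10): a, b, c, d, e, f, g, h, i, j
  1-simplices (30): ab, ad, ae, ag, ai, aj, bc, bd, bf, bg, bh, cd, ce, cf, cg, ch, cj, de, dh, di, eg, ei, ej, fh, fj, gh, gi, hi, hj, ij
  2-simplices (20): abd, abg, adi, aeg, aej, aij, bcf, bcg, bdh, bfh, cde, cdh, cej, cfj, cgh, dei, egi, fhj, ghi, hij

Hence C_0 ≅ Z^10, C_1 ≅ Z^30, C_2 ≅ Z^20.

Boundary ∂_1: C_1 → C_0 sends each edge [p,q] (with p < q) to q − p. For instance
  ∂cf = f − c.
The 10×30 boundary matrix has rank 9 and Smith normal form diag(1,1,1,1,1,1,1,1,1).

∂_2: C_2 → C_1 maps a triangle to the signed sum of its edges. For instance
  ∂ghi = hi − gi + gh,
  ∂adi = di − ai + ad.
This gives a 30×20 integer matrix of rank 20; reducing to Smith normal form yields diagonal entries (1,1,1,1,1,1,1,1,1,1,1,1,1,1,1,1,1,1,1,2).

Computing H_k = (kernel of ∂_k) / (image of ∂_{k+1}):

  H_0: rank C_0 − rank ∂_1 = 10 − 9 = 1, and the invariant factors of ∂_1 are all 1, so H_0 = Z.
  H_1: rank ker ∂_1 − rank ∂_2 = (30 − 9) − 20 = 1, and ∂_2 has invariant factor 2 > 1, so H_1 = Z ⊕ Z/2.
  H_2: rank ker ∂_2 − rank ∂_3 = (20 − 20) − 0 = 0, and there is no ∂_3, so H_2 = 0.

(K is a triangulation of the Klein bottle.)

H_0 ≅ Z,  H_1 ≅ Z ⊕ Z/2,  H_2 = 0.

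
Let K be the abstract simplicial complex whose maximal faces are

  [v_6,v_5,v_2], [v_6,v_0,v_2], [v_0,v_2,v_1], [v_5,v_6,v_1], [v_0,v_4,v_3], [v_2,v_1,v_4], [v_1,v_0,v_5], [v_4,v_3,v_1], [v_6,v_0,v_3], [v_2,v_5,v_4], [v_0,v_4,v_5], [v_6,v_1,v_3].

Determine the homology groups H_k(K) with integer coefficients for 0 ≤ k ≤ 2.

H_0 = Z,  H_1 = Z_2,  H_2 = 0.

K has 7 vertices, 18 edges, 12 triangles.
rank ∂_0 = 0, rank ∂_1 = 6 ⇒ b_0 = 7 − 0 − 6 = 1; all invariant factors of ∂_1 are 1 so no torsion. So H_0 = Z.
rank ∂_1 = 6, rank ∂_2 = 12 ⇒ b_1 = 18 − 6 − 12 = 0; ∂_2 has invariant factor(s) [2] giving torsion. So H_1 = Z_2.
rank ∂_2 = 12, rank ∂_3 = 0 ⇒ b_2 = 12 − 12 − 0 = 0. So H_2 = 0.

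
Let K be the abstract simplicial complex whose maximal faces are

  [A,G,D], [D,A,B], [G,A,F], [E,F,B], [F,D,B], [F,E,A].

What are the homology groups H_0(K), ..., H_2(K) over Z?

We work with the vertex ordering A < B < D < E < F < G. The simplices of K, each written with vertices in increasing order, are:

  0-simplices (6): A, B, D, E, F, G
  1-simplices (12): AB, AD, AE, AF, AG, BD, BE, BF, DF, DG, EF, FG
  2-simplices (6): ABD, ADG, AEF, AFG, BDF, BEF

so the chain groups are C_0 ≅ Z^6, C_1 ≅ Z^12, C_2 ≅ Z^6.

Boundary ∂_1: C_1 → C_0 sends each edge [p,q] (with p < q) to q − p. For instance
  ∂BD = D − B.
The resulting 6×12 matrix has rank 5, and its Smith normal form has invariant factors (1,1,1,1,1).

The boundary map ∂_2: C_2 → C_1 sends each 2-simplex [p,q,r] to [q,r] − [p,r] + [p,q]. For instance
  ∂AFG = FG − AG + AF,
  ∂ADG = DG − AG + AD.
As a 12×6 matrix over Z this has rank 6, with invariant factors (1,1,1,1,1,1).

Now H_k = ker ∂_k / im ∂_{k+1}, so:

  H_0: rank C_0 − rank ∂_1 = 6 − 5 = 1, and the invariant factors of ∂_1 are all 1, so H_0 = Z.
  H_1: rank ker ∂_1 − rank ∂_2 = (12 − 5) − 6 = 1, and the invariant factors of ∂_2 are all 1, so H_1 = Z.
  H_2: rank ker ∂_2 − rank ∂_3 = (6 − 6) − 0 = 0, and there is no ∂_3, so H_2 = 0.

H_0 = Z,  H_1 = Z,  H_2 = 0.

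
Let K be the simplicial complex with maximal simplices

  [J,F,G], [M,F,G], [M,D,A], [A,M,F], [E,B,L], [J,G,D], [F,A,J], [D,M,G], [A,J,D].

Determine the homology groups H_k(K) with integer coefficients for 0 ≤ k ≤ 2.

Take the total order A < B < D < E < F < G < J < L < M on the vertex set. Then K (dimension 2) consists of the simplices:

  0-simplices (9): A, B, D, E, F, G, J, L, M
  1-simplices (15): AD, AF, AJ, AM, BE, BL, DG, DJ, DM, EL, FG, FJ, FM, GJ, GM
  2-simplices (9): ADJ, ADM, AFJ, AFM, BEL, DGJ, DGM, FGJ, FGM

so the chain groups are C_0 ≅ Z^9, C_1 ≅ Z^15, C_2 ≅ Z^9.

The boundary map ∂_1: C_1 → C_0 maps an edge to its endpoints' difference, ∂[p,q] = q − p. For instance
  ∂DG = G − D.
As a 9×15 matrix over Z this has rank 7, with invariant factors (1,1,1,1,1,1,1).

Boundary ∂_2: C_2 → C_1 sends each 2-simplex [p,q,r] to [q,r] − [p,r] + [p,q]. For instance
  ∂DGJ = GJ − DJ + DG,
  ∂AFJ = FJ − AJ + AF.
This gives a 15×9 integer matrix of rank 8; reducing to Smith normal form yields diagonal entries (1,1,1,1,1,1,1,1).

Computing H_k = (kernel of ∂_k) / (image of ∂_{k+1}):

  H_0: rank C_0 − rank ∂_1 = 9 − 7 = 2, and the invariant factors of ∂_1 are all 1, so H_0 = Z^2.
  H_1: rank ker ∂_1 − rank ∂_2 = (15 − 7) − 8 = 0, and the invariant factors of ∂_2 are all 1, so H_1 = 0.
  H_2: rank ker ∂_2 − rank ∂_3 = (9 − 8) − 0 = 1, and there is no ∂_3, so H_2 = Z.

(K is a triangulation of the disjoint union of the 2-simplex and the 2-sphere S^2.)

H_0 = Z^2,  H_1 = 0,  H_2 = Z.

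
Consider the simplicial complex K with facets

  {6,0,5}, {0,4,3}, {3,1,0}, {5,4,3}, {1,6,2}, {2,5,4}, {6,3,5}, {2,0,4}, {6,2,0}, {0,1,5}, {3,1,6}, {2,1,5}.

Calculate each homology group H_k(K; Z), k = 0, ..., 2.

H_0 ≅ Z,  H_1 ≅ Z/2,  H_2 = 0.

We work with the vertex ordering 0 < 1 < 2 < 3 < 4 < 5 < 6. The simplices of K, each written with vertices in increasing order, are:

  0-simplices (7): [0], [1], [2], [3], [4], [5], [6]
  1-simplices (18): [0,1], [0,2], [0,3], [0,4], [0,5], [0,6], [1,2], [1,3], [1,5], [1,6], [2,4], [2,5], [2,6], [3,4], [3,5], [3,6], [4,5], [5,6]
  2-simplices (12): [0,1,3], [0,1,5], [0,2,4], [0,2,6], [0,3,4], [0,5,6], [1,2,5], [1,2,6], [1,3,6], [2,4,5], [3,4,5], [3,5,6]

Hence C_0 ≅ Z^7, C_1 ≅ Z^18, C_2 ≅ Z^12.

∂_1: C_1 → C_0 sends each edge [p,q] (with p < q) to q − p. For instance
  ∂[4,5] = [5] − [4].
As a 7×18 matrix over Z this has rank 6, with invariant factors (1,1,1,1,1,1).

The boundary map ∂_2: C_2 → C_1 acts by ∂[p,q,r] = [q,r] − [p,r] + [p,q]. For instance
  ∂[0,2,4] = [2,4] − [0,4] + [0,2],
  ∂[2,4,5] = [4,5] − [2,5] + [2,4].
As a 18×12 matrix over Z this has rank 12, with invariant factors (1,1,1,1,1,1,1,1,1,1,1,2).

Reading off H_k = ker ∂_k / im ∂_{k+1}:

  H_0: rank C_0 − rank ∂_1 = 7 − 6 = 1, and the invariant factors of ∂_1 are all 1, so H_0 = Z.
  H_1: rank ker ∂_1 − rank ∂_2 = (18 − 6) − 12 = 0, and ∂_2 has invariant factor 2 > 1, so H_1 = Z/2.
  H_2: rank ker ∂_2 − rank ∂_3 = (12 − 12) − 0 = 0, and there is no ∂_3, so H_2 = 0.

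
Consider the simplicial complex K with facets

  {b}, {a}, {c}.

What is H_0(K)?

H_0 = Z^3.

K has 3 vertices.
rank ∂_0 = 0, rank ∂_1 = 0 ⇒ b_0 = 3 − 0 − 0 = 3. So H_0 ≅ Z^3.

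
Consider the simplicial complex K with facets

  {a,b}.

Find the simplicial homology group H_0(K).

K has 2 vertices, 1 edge.
rank ∂_0 = 0, rank ∂_1 = 1 ⇒ b_0 = 2 − 0 − 1 = 1; all invariant factors of ∂_1 are 1 so no torsion. So H_0 = Z.

H_0 ≅ Z.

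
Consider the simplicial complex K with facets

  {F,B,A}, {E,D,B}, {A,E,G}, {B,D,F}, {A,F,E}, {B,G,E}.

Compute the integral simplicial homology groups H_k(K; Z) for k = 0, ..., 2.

Take the total order A < B < D < E < F < G on the vertex set. Then K (dimension 2) consists of the simplices:

  0-simplices (6): A, B, D, E, F, G
  1-simplices (12): AB, AE, AF, AG, BD, BE, BF, BG, DE, DF, EF, EG
  2-simplices (6): ABF, AEF, AEG, BDE, BDF, BEG

Hence C_0 ≅ Z^6, C_1 ≅ Z^12, C_2 ≅ Z^6.

∂_1: C_1 → C_0 maps an edge to its endpoints' difference, ∂[p,q] = q − p.
As a 6×12 matrix over Z this has rank 5, with invariant factors (1,1,1,1,1).

∂_2: C_2 → C_1 sends each 2-simplex [p,q,r] to [q,r] − [p,r] + [p,q]. For instance
  ∂BDE = DE − BE + BD,
  ∂BDF = DF − BF + BD.
As a 12×6 matrix over Z this has rank 6, with invariant factors (1,1,1,1,1,1).

Reading off H_k = ker ∂_k / im ∂_{k+1}:

  H_0: rank C_0 − rank ∂_1 = 6 − 5 = 1, and the invariant factors of ∂_1 are all 1, so H_0 ≅ Z.
  H_1: rank ker ∂_1 − rank ∂_2 = (12 − 5) − 6 = 1, and the invariant factors of ∂_2 are all 1, so H_1 ≅ Z.
  H_2: rank ker ∂_2 − rank ∂_3 = (6 − 6) − 0 = 0, and there is no ∂_3, so H_2 ≅ 0.

H_0 = Z,  H_1 = Z,  H_2 = 0.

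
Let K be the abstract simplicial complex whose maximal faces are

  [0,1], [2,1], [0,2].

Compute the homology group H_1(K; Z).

H_1 ≅ Z.

We work with the vertex ordering 0 < 1 < 2. The simplices of K, each written with vertices in increasing order, are:

  0-simplices (3): [0], [1], [2]
  1-simplices (3): [0,1], [0,2], [1,2]

giving chain groups C_0 ≅ Z^3, C_1 ≅ Z^3.

∂_1: C_1 → C_0 maps an edge to its endpoints' difference, ∂[p,q] = q − p. For instance
  ∂[0,1] = [1] − [0].
The 3×3 boundary matrix has rank 2 and Smith normal form diag(1,1).

From H_k ≅ ker(∂_k) / im(∂_{k+1}) we obtain:

  H_1: rank ker ∂_1 − rank ∂_2 = (3 − 2) − 0 = 1, and there is no ∂_2, so H_1 = Z.

(K is a triangulation of the circle S^1.)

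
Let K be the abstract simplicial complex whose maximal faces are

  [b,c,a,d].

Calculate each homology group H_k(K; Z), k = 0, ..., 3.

H_0 = Z,  H_1 = 0,  H_2 = 0,  H_3 = 0.

K has 4 vertices, 6 edges, 4 triangles, 1 3-simplex.
rank ∂_0 = 0, rank ∂_1 = 3 ⇒ b_0 = 4 − 0 − 3 = 1; all invariant factors of ∂_1 are 1 so no torsion. So H_0 = Z.
rank ∂_1 = 3, rank ∂_2 = 3 ⇒ b_1 = 6 − 3 − 3 = 0; all invariant factors of ∂_2 are 1 so no torsion. So H_1 = 0.
rank ∂_2 = 3, rank ∂_3 = 1 ⇒ b_2 = 4 − 3 − 1 = 0; all invariant factors of ∂_3 are 1 so no torsion. So H_2 = 0.
rank ∂_3 = 1, rank ∂_4 = 0 ⇒ b_3 = 1 − 1 − 0 = 0. So H_3 = 0.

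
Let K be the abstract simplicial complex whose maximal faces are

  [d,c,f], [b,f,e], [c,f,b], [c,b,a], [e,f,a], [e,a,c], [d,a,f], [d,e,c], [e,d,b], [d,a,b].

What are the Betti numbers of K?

We work with the vertex ordering a < b < c < d < e < f. The simplices of K, each written with vertices in increasing order, are:

  0-simplices (6): a, b, c, d, e, f
  1-simplices (15): ab, ac, ad, ae, af, bc, bd, be, bf, cd, ce, cf, de, df, ef
  2-simplices (10): abc, abd, ace, adf, aef, bcf, bde, bef, cde, cdf

Hence C_0 ≅ Z^6, C_1 ≅ Z^15, C_2 ≅ Z^10.

Boundary ∂_1: C_1 → C_0 sends each edge [p,q] (with p < q) to q − p. For instance
  ∂ac = c − a.
As a 6×15 matrix over Z this has rank 5, with invariant factors (1,1,1,1,1).

∂_2: C_2 → C_1 maps a triangle to the signed sum of its edges. For instance
  ∂bcf = cf − bf + bc,
  ∂abd = bd − ad + ab.
The 15×10 boundary matrix has rank 10 and Smith normal form diag(1,1,1,1,1,1,1,1,1,2).

Reading off H_k = ker ∂_k / im ∂_{k+1}:

  H_0: rank C_0 − rank ∂_1 = 6 − 5 = 1, and the invariant factors of ∂_1 are all 1, so H_0 = Z.
  H_1: rank ker ∂_1 − rank ∂_2 = (15 − 5) − 10 = 0, and ∂_2 has invariant factor 2 > 1, so H_1 = Z_2.
  H_2: rank ker ∂_2 − rank ∂_3 = (10 − 10) − 0 = 0, and there is no ∂_3, so H_2 = 0.

Hence the Betti numbers are b_0 = 1, b_1 = 0, b_2 = 0.

b_0 = 1, b_1 = 0, b_2 = 0.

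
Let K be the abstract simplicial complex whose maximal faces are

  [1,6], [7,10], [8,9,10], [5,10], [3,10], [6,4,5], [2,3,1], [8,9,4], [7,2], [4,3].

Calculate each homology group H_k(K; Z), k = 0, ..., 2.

Order the vertices as 1 < 2 < 3 < 4 < 5 < 6 < 7 < 8 < 9 < 10. Listing each simplex with vertices in this order, K has dimension 2 with simplices:

  0-simplices (10): [1], [2], [3], [4], [5], [6], [7], [8], [9], [10]
  1-simplices (17): [1,2], [1,3], [1,6], [2,3], [2,7], [3,4], [3,10], [4,5], [4,6], [4,8], [4,9], [5,6], [5,10], [7,10], [8,9], [8,10], [9,10]
  2-simplices (4): [1,2,3], [4,5,6], [4,8,9], [8,9,10]

giving chain groups C_0 ≅ Z^10, C_1 ≅ Z^17, C_2 ≅ Z^4.

Boundary ∂_1: C_1 → C_0 is given by ∂[p,q] = [q] − [p]. For instance
  ∂[3,10] = [10] − [3].
This gives a 10×17 integer matrix of rank 9; reducing to Smith normal form yields diagonal entries (1,1,1,1,1,1,1,1,1).

∂_2: C_2 → C_1 acts by ∂[p,q,r] = [q,r] − [p,r] + [p,q]. For instance
  ∂[8,9,10] = [9,10] − [8,10] + [8,9],
  ∂[4,8,9] = [8,9] − [4,9] + [4,8].
The 17×4 boundary matrix has rank 4 and Smith normal form diag(1,1,1,1).

Now H_k = ker ∂_k / im ∂_{k+1}, so:

  H_0: rank C_0 − rank ∂_1 = 10 − 9 = 1, and the invariant factors of ∂_1 are all 1, so H_0 ≅ Z.
  H_1: rank ker ∂_1 − rank ∂_2 = (17 − 9) − 4 = 4, and the invariant factors of ∂_2 are all 1, so H_1 ≅ Z^4.
  H_2: rank ker ∂_2 − rank ∂_3 = (4 − 4) − 0 = 0, and there is no ∂_3, so H_2 ≅ 0.

H_0 = Z,  H_1 = Z^4,  H_2 = 0.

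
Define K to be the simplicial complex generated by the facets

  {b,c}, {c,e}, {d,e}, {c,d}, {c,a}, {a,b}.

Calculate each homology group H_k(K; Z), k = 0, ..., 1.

Fix the vertex order a < b < c < d < e and write every simplex with vertices in increasing order. Then dim K = 1 and the simplices of K are:

  0-simplices (5): a, b, c, d, e
  1-simplices (6): ab, ac, bc, cd, ce, de

giving chain groups C_0 ≅ Z^5, C_1 ≅ Z^6.

The boundary map ∂_1: C_1 → C_0 is given by ∂[p,q] = [q] − [p].
As a 5×6 matrix over Z this has rank 4, with invariant factors (1,1,1,1).

Now H_k = ker ∂_k / im ∂_{k+1}, so:

  H_0: rank C_0 − rank ∂_1 = 5 − 4 = 1, and the invariant factors of ∂_1 are all 1, so H_0 = Z.
  H_1: rank ker ∂_1 − rank ∂_2 = (6 − 4) − 0 = 2, and there is no ∂_2, so H_1 = Z^2.

(K is a triangulation of a wedge of 2 circles.)

H_0 ≅ Z,  H_1 ≅ Z^2.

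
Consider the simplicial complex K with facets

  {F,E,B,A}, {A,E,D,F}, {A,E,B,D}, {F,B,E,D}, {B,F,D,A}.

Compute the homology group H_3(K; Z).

Fix the vertex order A < B < D < E < F and write every simplex with vertices in increasing order. Then dim K = 3 and the simplices of K are:

  0-simplices (5): A, B, D, E, F
  1-simplices (10): AB, AD, AE, AF, BD, BE, BF, DE, DF, EF
  2-simplices (10): ABD, ABE, ABF, ADE, ADF, AEF, BDE, BDF, BEF, DEF
  3-simplices (5): ABDE, ABDF, ABEF, ADEF, BDEF

giving chain groups C_0 ≅ Z^5, C_1 ≅ Z^10, C_2 ≅ Z^10, C_3 ≅ Z^5.

The boundary map ∂_1: C_1 → C_0 maps an edge to its endpoints' difference, ∂[p,q] = q − p.
The resulting 5×10 matrix has rank 4, and its Smith normal form has invariant factors (1,1,1,1).

∂_2: C_2 → C_1 acts by ∂[p,q,r] = [q,r] − [p,r] + [p,q]. For instance
  ∂ABF = BF − AF + AB,
  ∂AEF = EF − AF + AE.
This gives a 10×10 integer matrix of rank 6; reducing to Smith normal form yields diagonal entries (1,1,1,1,1,1).

Boundary ∂_3: C_3 → C_2 sends each 3-simplex σ to the alternating sum Σ_i (−1)^i (σ with its i-th vertex removed). For instance
  ∂ABDE = BDE − ADE + ABE − ABD,
  ∂ADEF = DEF − AEF + ADF − ADE.
The 10×5 boundary matrix has rank 4 and Smith normal form diag(1,1,1,1).

Computing H_k = (kernel of ∂_k) / (image of ∂_{k+1}):

  H_3: rank ker ∂_3 − rank ∂_4 = (5 − 4) − 0 = 1, and there is no ∂_4, so H_3 ≅ Z.

H_3 ≅ Z.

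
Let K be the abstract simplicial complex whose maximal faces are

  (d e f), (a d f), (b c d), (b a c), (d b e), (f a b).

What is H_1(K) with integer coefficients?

H_1 = Z.

Take the total order a < b < c < d < e < f on the vertex set. Then K (dimension 2) consists of the simplices:

  0-simplices (6): a, b, c, d, e, f
  1-simplices (12): ab, ac, ad, af, bc, bd, be, bf, cd, de, df, ef
  2-simplices (6): abc, abf, adf, bcd, bde, def

so the chain groups are C_0 ≅ Z^6, C_1 ≅ Z^12, C_2 ≅ Z^6.

The boundary map ∂_1: C_1 → C_0 maps an edge to its endpoints' difference, ∂[p,q] = q − p. For instance
  ∂bc = c − b.
This gives a 6×12 integer matrix of rank 5; reducing to Smith normal form yields diagonal entries (1,1,1,1,1).

The boundary map ∂_2: C_2 → C_1 sends each 2-simplex [p,q,r] to [q,r] − [p,r] + [p,q]. For instance
  ∂def = ef − df + de,
  ∂adf = df − af + ad.
As a 12×6 matrix over Z this has rank 6, with invariant factors (1,1,1,1,1,1).

From H_k ≅ ker(∂_k) / im(∂_{k+1}) we obtain:

  H_1: rank ker ∂_1 − rank ∂_2 = (12 − 5) − 6 = 1, and the invariant factors of ∂_2 are all 1, so H_1 ≅ Z.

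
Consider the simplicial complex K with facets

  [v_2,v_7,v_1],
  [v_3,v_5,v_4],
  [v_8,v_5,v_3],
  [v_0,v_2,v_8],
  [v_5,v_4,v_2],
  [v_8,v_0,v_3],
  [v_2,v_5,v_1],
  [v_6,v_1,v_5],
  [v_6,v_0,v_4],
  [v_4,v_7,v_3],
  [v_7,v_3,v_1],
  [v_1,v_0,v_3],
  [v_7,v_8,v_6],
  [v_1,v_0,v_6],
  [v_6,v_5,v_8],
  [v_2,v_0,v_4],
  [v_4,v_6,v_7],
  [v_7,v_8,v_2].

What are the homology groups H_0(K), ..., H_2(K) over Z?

Order the vertices as v_0 < v_1 < v_2 < v_3 < v_4 < v_5 < v_6 < v_7 < v_8. Listing each simplex with vertices in this order, K has dimension 2 with simplices:

  0-simplices (9): [v_0], [v_1], [v_2], [v_3], [v_4], [v_5], [v_6], [v_7], [v_8]
  1-simplices (27): (27 of them)
  2-simplices (18): (18 of them)

Hence C_0 ≅ Z^9, C_1 ≅ Z^27, C_2 ≅ Z^18.

∂_1: C_1 → C_0 maps an edge to its endpoints' difference, ∂[p,q] = q − p.
The resulting 9×27 matrix has rank 8, and its Smith normal form has invariant factors (1,1,1,1,1,1,1,1).

The boundary map ∂_2: C_2 → C_1 acts by ∂[p,q,r] = [q,r] − [p,r] + [p,q]. For instance
  ∂[v_5,v_6,v_8] = [v_6,v_8] − [v_5,v_8] + [v_5,v_6],
  ∂[v_0,v_3,v_8] = [v_3,v_8] − [v_0,v_8] + [v_0,v_3].
The resulting 27×18 matrix has rank 17, and its Smith normal form has invariant factors (1,1,1,1,1,1,1,1,1,1,1,1,1,1,1,1,1).

Reading off H_k = ker ∂_k / im ∂_{k+1}:

  H_0: rank C_0 − rank ∂_1 = 9 − 8 = 1, and the invariant factors of ∂_1 are all 1, so H_0 = Z.
  H_1: rank ker ∂_1 − rank ∂_2 = (27 − 8) − 17 = 2, and the invariant factors of ∂_2 are all 1, so H_1 = Z^2.
  H_2: rank ker ∂_2 − rank ∂_3 = (18 − 17) − 0 = 1, and there is no ∂_3, so H_2 = Z.

As a check, the Euler characteristic is 9 − 27 + 18 = 0, which agrees with 1 − 2 + 1 = 0.

H_0 ≅ Z,  H_1 ≅ Z^2,  H_2 ≅ Z.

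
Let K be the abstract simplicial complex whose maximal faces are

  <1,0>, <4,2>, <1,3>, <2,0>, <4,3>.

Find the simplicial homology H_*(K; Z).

We work with the vertex ordering 0 < 1 < 2 < 3 < 4. The simplices of K, each written with vertices in increasing order, are:

  0-simplices (5): [0], [1], [2], [3], [4]
  1-simplices (5): [0,1], [0,2], [1,3], [2,4], [3,4]

Hence C_0 ≅ Z^5, C_1 ≅ Z^5.

∂_1: C_1 → C_0 maps an edge to its endpoints' difference, ∂[p,q] = q − p. For instance
  ∂[0,1] = [1] − [0].
The resulting 5×5 matrix has rank 4, and its Smith normal form has invariant factors (1,1,1,1).

From H_k ≅ ker(∂_k) / im(∂_{k+1}) we obtain:

  H_0: rank C_0 − rank ∂_1 = 5 − 4 = 1, and the invariant factors of ∂_1 are all 1, so H_0 = Z.
  H_1: rank ker ∂_1 − rank ∂_2 = (5 − 4) − 0 = 1, and there is no ∂_2, so H_1 = Z.

H_0 = Z,  H_1 = Z.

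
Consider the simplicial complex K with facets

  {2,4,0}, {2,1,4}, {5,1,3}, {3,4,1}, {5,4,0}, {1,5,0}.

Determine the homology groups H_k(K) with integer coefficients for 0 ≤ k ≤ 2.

H_0 ≅ Z,  H_1 ≅ Z,  H_2 = 0.

We work with the vertex ordering 0 < 1 < 2 < 3 < 4 < 5. The simplices of K, each written with vertices in increasing order, are:

  0-simplices (6): [0], [1], [2], [3], [4], [5]
  1-simplices (12): [0,1], [0,2], [0,4], [0,5], [1,2], [1,3], [1,4], [1,5], [2,4], [3,4], [3,5], [4,5]
  2-simplices (6): [0,1,5], [0,2,4], [0,4,5], [1,2,4], [1,3,4], [1,3,5]

Hence C_0 ≅ Z^6, C_1 ≅ Z^12, C_2 ≅ Z^6.

Boundary ∂_1: C_1 → C_0 maps an edge to its endpoints' difference, ∂[p,q] = q − p.
As a 6×12 matrix over Z this has rank 5, with invariant factors (1,1,1,1,1).

Boundary ∂_2: C_2 → C_1 sends each 2-simplex [p,q,r] to [q,r] − [p,r] + [p,q]. For instance
  ∂[1,2,4] = [2,4] − [1,4] + [1,2],
  ∂[0,1,5] = [1,5] − [0,5] + [0,1].
This gives a 12×6 integer matrix of rank 6; reducing to Smith normal form yields diagonal entries (1,1,1,1,1,1).

Computing H_k = (kernel of ∂_k) / (image of ∂_{k+1}):

  H_0: rank C_0 − rank ∂_1 = 6 − 5 = 1, and the invariant factors of ∂_1 are all 1, so H_0 ≅ Z.
  H_1: rank ker ∂_1 − rank ∂_2 = (12 − 5) − 6 = 1, and the invariant factors of ∂_2 are all 1, so H_1 ≅ Z.
  H_2: rank ker ∂_2 − rank ∂_3 = (6 − 6) − 0 = 0, and there is no ∂_3, so H_2 ≅ 0.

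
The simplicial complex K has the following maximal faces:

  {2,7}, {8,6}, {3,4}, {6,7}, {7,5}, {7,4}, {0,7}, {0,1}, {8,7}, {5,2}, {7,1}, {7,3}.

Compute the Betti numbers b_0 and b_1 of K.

b_0 = 1, b_1 = 4.

Fix the vertex order 0 < 1 < 2 < 3 < 4 < 5 < 6 < 7 < 8 and write every simplex with vertices in increasing order. Then dim K = 1 and the simplices of K are:

  0-simplices (9): [0], [1], [2], [3], [4], [5], [6], [7], [8]
  1-simplices (12): [0,1], [0,7], [1,7], [2,5], [2,7], [3,4], [3,7], [4,7], [5,7], [6,7], [6,8], [7,8]

giving chain groups C_0 ≅ Z^9, C_1 ≅ Z^12.

The boundary map ∂_1: C_1 → C_0 sends each edge [p,q] (with p < q) to q − p.
The 9×12 boundary matrix has rank 8 and Smith normal form diag(1,1,1,1,1,1,1,1).

From H_k ≅ ker(∂_k) / im(∂_{k+1}) we obtain:

  H_0: rank C_0 − rank ∂_1 = 9 − 8 = 1, and the invariant factors of ∂_1 are all 1, so H_0 = Z.
  H_1: rank ker ∂_1 − rank ∂_2 = (12 − 8) − 0 = 4, and there is no ∂_2, so H_1 = Z^4.

(K is a triangulation of a wedge of 4 circles.)

Hence the Betti numbers are b_0 = 1, b_1 = 4.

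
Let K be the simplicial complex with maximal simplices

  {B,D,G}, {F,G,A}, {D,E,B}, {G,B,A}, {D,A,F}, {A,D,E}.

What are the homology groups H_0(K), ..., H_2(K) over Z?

We work with the vertex ordering A < B < D < E < F < G. The simplices of K, each written with vertices in increasing order, are:

  0-simplices (6): A, B, D, E, F, G
  1-simplices (12): AB, AD, AE, AF, AG, BD, BE, BG, DE, DF, DG, FG
  2-simplices (6): ABG, ADE, ADF, AFG, BDE, BDG

Hence C_0 ≅ Z^6, C_1 ≅ Z^12, C_2 ≅ Z^6.

The boundary map ∂_1: C_1 → C_0 is given by ∂[p,q] = [q] − [p]. For instance
  ∂BG = G − B.
As a 6×12 matrix over Z this has rank 5, with invariant factors (1,1,1,1,1).

∂_2: C_2 → C_1 sends each 2-simplex [p,q,r] to [q,r] − [p,r] + [p,q]. For instance
  ∂BDG = DG − BG + BD,
  ∂AFG = FG − AG + AF.
The 12×6 boundary matrix has rank 6 and Smith normal form diag(1,1,1,1,1,1).

Reading off H_k = ker ∂_k / im ∂_{k+1}:

  H_0: rank C_0 − rank ∂_1 = 6 − 5 = 1, and the invariant factors of ∂_1 are all 1, so H_0 ≅ Z.
  H_1: rank ker ∂_1 − rank ∂_2 = (12 − 5) − 6 = 1, and the invariant factors of ∂_2 are all 1, so H_1 ≅ Z.
  H_2: rank ker ∂_2 − rank ∂_3 = (6 − 6) − 0 = 0, and there is no ∂_3, so H_2 ≅ 0.

H_0 = Z,  H_1 = Z,  H_2 = 0.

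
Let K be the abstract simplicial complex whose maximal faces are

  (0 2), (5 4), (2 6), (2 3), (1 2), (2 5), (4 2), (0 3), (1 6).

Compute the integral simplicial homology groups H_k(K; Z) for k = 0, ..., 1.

H_0 ≅ Z,  H_1 ≅ Z^3.

Fix the vertex order 0 < 1 < 2 < 3 < 4 < 5 < 6 and write every simplex with vertices in increasing order. Then dim K = 1 and the simplices of K are:

  0-simplices (7): [0], [1], [2], [3], [4], [5], [6]
  1-simplices (9): [0,2], [0,3], [1,2], [1,6], [2,3], [2,4], [2,5], [2,6], [4,5]

so the chain groups are C_0 ≅ Z^7, C_1 ≅ Z^9.

∂_1: C_1 → C_0 maps an edge to its endpoints' difference, ∂[p,q] = q − p.
The 7×9 boundary matrix has rank 6 and Smith normal form diag(1,1,1,1,1,1).

Now H_k = ker ∂_k / im ∂_{k+1}, so:

  H_0: rank C_0 − rank ∂_1 = 7 − 6 = 1, and the invariant factors of ∂_1 are all 1, so H_0 ≅ Z.
  H_1: rank ker ∂_1 − rank ∂_2 = (9 − 6) − 0 = 3, and there is no ∂_2, so H_1 ≅ Z^3.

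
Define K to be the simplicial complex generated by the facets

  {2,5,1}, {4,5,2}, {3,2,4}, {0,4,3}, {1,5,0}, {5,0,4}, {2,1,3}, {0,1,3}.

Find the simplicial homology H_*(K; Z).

H_0 ≅ Z,  H_1 = 0,  H_2 ≅ Z.

Order the vertices as 0 < 1 < 2 < 3 < 4 < 5. Listing each simplex with vertices in this order, K has dimension 2 with simplices:

  0-simplices (6): [0], [1], [2], [3], [4], [5]
  1-simplices (12): [0,1], [0,3], [0,4], [0,5], [1,2], [1,3], [1,5], [2,3], [2,4], [2,5], [3,4], [4,5]
  2-simplices (8): [0,1,3], [0,1,5], [0,3,4], [0,4,5], [1,2,3], [1,2,5], [2,3,4], [2,4,5]

giving chain groups C_0 ≅ Z^6, C_1 ≅ Z^12, C_2 ≅ Z^8.

Boundary ∂_1: C_1 → C_0 sends each edge [p,q] (with p < q) to q − p. For instance
  ∂[2,3] = [3] − [2].
The resulting 6×12 matrix has rank 5, and its Smith normal form has invariant factors (1,1,1,1,1).

∂_2: C_2 → C_1 maps a triangle to the signed sum of its edges. For instance
  ∂[0,3,4] = [3,4] − [0,4] + [0,3],
  ∂[1,2,3] = [2,3] − [1,3] + [1,2].
The resulting 12×8 matrix has rank 7, and its Smith normal form has invariant factors (1,1,1,1,1,1,1).

Computing H_k = (kernel of ∂_k) / (image of ∂_{k+1}):

  H_0: rank C_0 − rank ∂_1 = 6 − 5 = 1, and the invariant factors of ∂_1 are all 1, so H_0 = Z.
  H_1: rank ker ∂_1 − rank ∂_2 = (12 − 5) − 7 = 0, and the invariant factors of ∂_2 are all 1, so H_1 = 0.
  H_2: rank ker ∂_2 − rank ∂_3 = (8 − 7) − 0 = 1, and there is no ∂_3, so H_2 = Z.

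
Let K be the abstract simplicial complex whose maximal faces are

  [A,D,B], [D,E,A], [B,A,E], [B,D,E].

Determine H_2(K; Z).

Fix the vertex order A < B < D < E and write every simplex with vertices in increasing order. Then dim K = 2 and the simplices of K are:

  0-simplices (4): A, B, D, E
  1-simplices (6): AB, AD, AE, BD, BE, DE
  2-simplices (4): ABD, ABE, ADE, BDE

so the chain groups are C_0 ≅ Z^4, C_1 ≅ Z^6, C_2 ≅ Z^4.

The boundary map ∂_1: C_1 → C_0 maps an edge to its endpoints' difference, ∂[p,q] = q − p.
The 4×6 boundary matrix has rank 3 and Smith normal form diag(1,1,1).

∂_2: C_2 → C_1 maps a triangle to the signed sum of its edges. For instance
  ∂BDE = DE − BE + BD,
  ∂ABE = BE − AE + AB.
The 6×4 boundary matrix has rank 3 and Smith normal form diag(1,1,1).

Now H_k = ker ∂_k / im ∂_{k+1}, so:

  H_2: rank ker ∂_2 − rank ∂_3 = (4 − 3) − 0 = 1, and there is no ∂_3, so H_2 ≅ Z.

H_2 ≅ Z.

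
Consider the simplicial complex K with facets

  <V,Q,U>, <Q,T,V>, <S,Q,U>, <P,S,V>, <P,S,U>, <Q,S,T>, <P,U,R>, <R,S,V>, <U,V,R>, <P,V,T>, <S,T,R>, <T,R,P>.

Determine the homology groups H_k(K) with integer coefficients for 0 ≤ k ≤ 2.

Take the total order P < Q < R < S < T < U < V on the vertex set. Then K (dimension 2) consists of the simplices:

  0-simplices (7): P, Q, R, S, T, U, V
  1-simplices (18): PR, PS, PT, PU, PV, QS, QT, QU, QV, RS, RT, RU, RV, ST, SU, SV, TV, UV
  2-simplices (12): PRT, PRU, PSU, PSV, PTV, QST, QSU, QTV, QUV, RST, RSV, RUV

Hence C_0 ≅ Z^7, C_1 ≅ Z^18, C_2 ≅ Z^12.

Boundary ∂_1: C_1 → C_0 is given by ∂[p,q] = [q] − [p]. For instance
  ∂QV = V − Q.
As a 7×18 matrix over Z this has rank 6, with invariant factors (1,1,1,1,1,1).

Boundary ∂_2: C_2 → C_1 sends each 2-simplex [p,q,r] to [q,r] − [p,r] + [p,q]. For instance
  ∂QSU = SU − QU + QS,
  ∂RUV = UV − RV + RU.
The resulting 18×12 matrix has rank 12, and its Smith normal form has invariant factors (1,1,1,1,1,1,1,1,1,1,1,2).

From H_k ≅ ker(∂_k) / im(∂_{k+1}) we obtain:

  H_0: rank C_0 − rank ∂_1 = 7 − 6 = 1, and the invariant factors of ∂_1 are all 1, so H_0 ≅ Z.
  H_1: rank ker ∂_1 − rank ∂_2 = (18 − 6) − 12 = 0, and ∂_2 has invariant factor 2 > 1, so H_1 ≅ Z_2.
  H_2: rank ker ∂_2 − rank ∂_3 = (12 − 12) − 0 = 0, and there is no ∂_3, so H_2 ≅ 0.

As a check, the Euler characteristic is 7 − 18 + 12 = 1, which agrees with 1 − 0 + 0 = 1.

H_0 = Z,  H_1 = Z_2,  H_2 = 0.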